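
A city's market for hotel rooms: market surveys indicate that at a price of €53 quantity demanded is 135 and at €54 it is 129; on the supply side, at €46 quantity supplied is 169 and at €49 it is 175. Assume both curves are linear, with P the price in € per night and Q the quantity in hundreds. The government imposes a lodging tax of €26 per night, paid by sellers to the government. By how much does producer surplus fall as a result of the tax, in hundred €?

Producer surplus falls by €2954.25 hundred.

Demand slope: (129 − 135)/(54 − 53) = -6, so Qd = 453 − 6P.
Supply slope: (175 − 169)/(49 − 46) = 2, so Qs = 2P + 77.
Without the tax, 453 − 6P = 2P + 77 gives 8P = 376, so P* = €47 and Q* = 171.
With the tax collected from sellers, supply shifts: Qs = 2(P − 26) + 77.
Solving gives Q = 132 with consumers paying €53.5 and sellers receiving €27.5 (the €26 wedge).
ΔPS is the trapezoid between Q = 132 and Q = 171 of height €19.5: ½ · (171 + 132) · 19.5 = €2954.25.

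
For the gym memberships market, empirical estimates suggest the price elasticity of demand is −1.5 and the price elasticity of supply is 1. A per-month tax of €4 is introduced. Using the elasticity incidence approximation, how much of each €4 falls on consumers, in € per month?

Incidence ratio: consumers' share ≈ εs / (εs + |εd|) = 1 / (1 + 1.5) = 0.4.
So consumers bear ≈ 0.4 × €4 = €1.6; sellers bear €2.4.

Consumers bear ≈ €1.6 per month.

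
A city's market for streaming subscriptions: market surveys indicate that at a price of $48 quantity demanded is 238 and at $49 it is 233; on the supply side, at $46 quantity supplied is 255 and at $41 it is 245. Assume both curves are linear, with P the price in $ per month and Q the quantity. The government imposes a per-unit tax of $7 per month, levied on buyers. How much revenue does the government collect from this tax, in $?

Demand slope: (233 − 238)/(49 − 48) = -5, so Qd = 478 − 5P.
Supply slope: (245 − 255)/(41 − 46) = 2, so Qs = 2P + 163.
Before the tax: set 478 − 5P = 2P + 163 → P* = $45, Q* = 253.
With the tax collected from buyers, demand (in seller-price terms) shifts: Qd = 478 − 5(P + 7).
Solving gives Q = 243 with buyers paying $47 and suppliers receiving $40 (the $7 wedge).
Revenue = t · Q = 7 · 243 = $1701.

Tax revenue = $1701.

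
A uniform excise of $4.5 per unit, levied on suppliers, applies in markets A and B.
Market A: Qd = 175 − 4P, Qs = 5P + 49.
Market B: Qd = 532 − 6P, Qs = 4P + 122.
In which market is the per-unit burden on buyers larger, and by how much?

Market A, by $0.7.

Market A: pre-tax P* = $14, Q* = 119; post-tax Q = 109; per-unit burden on buyers = $2.5.
Market B: pre-tax P* = $41, Q* = 286; post-tax Q = 275.2; per-unit burden on buyers = $1.8.
Difference: $2.5 vs $1.8 → market A is larger by $0.7.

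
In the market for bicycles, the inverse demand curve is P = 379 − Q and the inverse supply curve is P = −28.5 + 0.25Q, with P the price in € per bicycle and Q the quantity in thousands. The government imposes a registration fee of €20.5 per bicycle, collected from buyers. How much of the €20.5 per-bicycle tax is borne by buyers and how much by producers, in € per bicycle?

Buyers bear €16.4 per bicycle; producers bear €4.1 per bicycle.

Inverting to Q(P) form: Qd = 379 − P; Qs = 4P + 114.
Before the tax: set 379 − P = 4P + 114 → P* = €53, Q* = 326.
With the tax collected from buyers, demand (in seller-price terms) shifts: Qd = 379 − (P + 20.5).
New equilibrium: buyers pay €69.4, producers receive €48.9, Q = 309.6. (Wedge: Pb − Ps = 20.5.)
Burden on buyers: €16.4; on producers: €4.1. (They sum to €20.5.)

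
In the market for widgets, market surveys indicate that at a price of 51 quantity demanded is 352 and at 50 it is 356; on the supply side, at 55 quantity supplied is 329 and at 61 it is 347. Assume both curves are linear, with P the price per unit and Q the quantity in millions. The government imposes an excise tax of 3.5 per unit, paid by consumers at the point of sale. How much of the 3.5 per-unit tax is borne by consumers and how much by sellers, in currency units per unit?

Consumers bear 1.5 per unit; sellers bear 2 per unit.

Demand slope: (356 − 352)/(50 − 51) = -4, so Qd = 556 − 4P.
Supply slope: (347 − 329)/(61 − 55) = 3, so Qs = 3P + 164.
Before the tax: set 556 − 4P = 3P + 164 → P* = 56, Q* = 332.
With the tax collected from consumers, demand (in seller-price terms) shifts: Qd = 556 − 4(P + 3.5).
New equilibrium: consumers pay 57.5, sellers receive 54, Q = 326. (Wedge: Pb − Ps = 3.5.)
Burden on consumers: 1.5; on sellers: 2. (They sum to 3.5.)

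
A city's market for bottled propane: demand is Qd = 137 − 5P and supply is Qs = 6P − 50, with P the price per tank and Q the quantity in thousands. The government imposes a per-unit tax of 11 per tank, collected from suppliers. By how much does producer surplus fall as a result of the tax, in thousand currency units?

Without the tax, 137 − 5P = 6P − 50 gives 11P = 187, so P* = 17 and Q* = 52.
With the tax collected from suppliers, supply shifts: Qs = 6(P − 11) − 50.
New equilibrium: consumers pay 23, suppliers receive 12, Q = 22. (Wedge: Pb − Ps = 11.)
ΔPS is the trapezoid between Q = 22 and Q = 52 of height 5: ½ · (52 + 22) · 5 = 185.

Producer surplus falls by 185 thousand.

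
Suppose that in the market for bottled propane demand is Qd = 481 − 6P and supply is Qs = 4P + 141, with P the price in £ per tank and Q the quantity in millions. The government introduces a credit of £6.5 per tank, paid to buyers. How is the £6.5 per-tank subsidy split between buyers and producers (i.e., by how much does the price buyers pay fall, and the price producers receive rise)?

Buyers gain £2.6 per tank; producers gain £3.9 per tank.

Without the subsidy, 481 − 6P = 4P + 141 gives 10P = 340, so P* = £34 and Q* = 277.
With a per-unit subsidy paid to buyers, each effectively pays P − 6.5, so demand becomes Qd = 481 − 6(P − 6.5).
Solving gives Q = 292.6 with buyers paying £31.4 and producers receiving £37.9 (the £6.5 wedge).
Gain to buyers: £2.6; to producers: £3.9. (They sum to £6.5.)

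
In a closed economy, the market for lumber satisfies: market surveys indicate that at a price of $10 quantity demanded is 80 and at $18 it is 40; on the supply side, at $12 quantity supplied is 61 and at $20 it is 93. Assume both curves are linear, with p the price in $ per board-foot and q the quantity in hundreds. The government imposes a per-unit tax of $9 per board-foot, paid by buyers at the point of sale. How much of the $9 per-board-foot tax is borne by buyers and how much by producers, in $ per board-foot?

Demand slope: (40 − 80)/(18 − 10) = -5, so qd = 130 − 5p.
Supply slope: (93 − 61)/(20 − 12) = 4, so qs = 4p + 13.
Without the tax, 130 − 5p = 4p + 13 gives 9p = 117, so p* = $13 and q* = 65.
With the tax collected from buyers, demand (in seller-price terms) shifts: qd = 130 − 5(p + 9).
New equilibrium: buyers pay $17, producers receive $8, q = 45. (Wedge: pb − ps = 9.)
Burden on buyers: $4; on producers: $5. (They sum to $9.)
The less price-elastic side of the market bears the larger share of a per-unit tax.

Buyers bear $4 per board-foot; producers bear $5 per board-foot.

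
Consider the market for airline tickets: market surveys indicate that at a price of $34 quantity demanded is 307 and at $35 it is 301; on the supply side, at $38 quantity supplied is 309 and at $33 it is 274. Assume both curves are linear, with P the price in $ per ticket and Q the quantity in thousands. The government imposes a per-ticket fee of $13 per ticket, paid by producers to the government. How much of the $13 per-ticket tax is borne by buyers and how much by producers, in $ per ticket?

Buyers bear $7 per ticket; producers bear $6 per ticket.

Demand slope: (301 − 307)/(35 − 34) = -6, so Qd = 511 − 6P.
Supply slope: (274 − 309)/(33 − 38) = 7, so Qs = 7P + 43.
Without the tax, 511 − 6P = 7P + 43 gives 13P = 468, so P* = $36 and Q* = 295.
With the tax collected from producers, supply shifts: Qs = 7(P − 13) + 43.
New equilibrium: buyers pay $43, producers receive $30, Q = 253. (Wedge: Pb − Ps = 13.)
Burden on buyers: $7; on producers: $6. (They sum to $13.)
The less price-elastic side of the market bears the larger share of a per-unit tax.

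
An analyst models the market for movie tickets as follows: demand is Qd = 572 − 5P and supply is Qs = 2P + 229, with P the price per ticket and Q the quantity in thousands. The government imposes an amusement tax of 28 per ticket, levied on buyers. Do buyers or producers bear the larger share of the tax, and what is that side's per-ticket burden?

Producers bear the larger share: 20 per ticket.

Without the tax, 572 − 5P = 2P + 229 gives 7P = 343, so P* = 49 and Q* = 327.
With the tax collected from buyers, demand (in seller-price terms) shifts: Qd = 572 − 5(P + 28).
Solving gives Q = 287 with buyers paying 57 and producers receiving 29 (the 28 wedge).
Per-ticket burden: buyers 8, producers 20.
Producers take the larger share because supply is less price-elastic here (demand slope 5 vs supply slope 2).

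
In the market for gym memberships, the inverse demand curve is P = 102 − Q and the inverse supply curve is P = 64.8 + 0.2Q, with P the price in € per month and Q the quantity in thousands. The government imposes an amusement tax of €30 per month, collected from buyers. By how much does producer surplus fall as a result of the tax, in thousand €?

Inverting to Q(P) form: Qd = 102 − P; Qs = 5P − 324.
Before the tax: set 102 − P = 5P − 324 → P* = €71, Q* = 31.
With the tax collected from buyers, demand (in seller-price terms) shifts: Qd = 102 − (P + 30).
New equilibrium: buyers pay €96, sellers receive €66, Q = 6. (Wedge: Pb − Ps = 30.)
ΔPS is the trapezoid between Q = 6 and Q = 31 of height €5: ½ · (31 + 6) · 5 = €92.5.

Producer surplus falls by €92.5 thousand.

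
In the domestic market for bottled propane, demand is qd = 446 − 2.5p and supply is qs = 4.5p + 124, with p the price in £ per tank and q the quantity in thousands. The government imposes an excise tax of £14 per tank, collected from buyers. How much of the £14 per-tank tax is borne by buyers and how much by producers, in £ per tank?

Without the tax, 446 − 2.5p = 4.5p + 124 gives 7p = 322, so p* = £46 and q* = 331.
With the tax collected from buyers, demand (in seller-price terms) shifts: qd = 446 − 2.5(p + 14).
New equilibrium: buyers pay £55, producers receive £41, q = 308.5. (Wedge: pb − ps = 14.)
Burden on buyers: £9; on producers: £5. (They sum to £14.)

Buyers bear £9 per tank; producers bear £5 per tank.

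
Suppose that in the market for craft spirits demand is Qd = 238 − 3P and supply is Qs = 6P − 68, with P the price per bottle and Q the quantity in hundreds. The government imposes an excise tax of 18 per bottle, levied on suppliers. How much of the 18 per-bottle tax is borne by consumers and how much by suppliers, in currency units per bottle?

Consumers bear 12 per bottle; suppliers bear 6 per bottle.

Before the tax: set 238 − 3P = 6P − 68 → P* = 34, Q* = 136.
With the tax collected from suppliers, supply shifts: Qs = 6(P − 18) − 68.
Solving gives Q = 100 with consumers paying 46 and suppliers receiving 28 (the 18 wedge).
Burden on consumers: 12; on suppliers: 6. (They sum to 18.)
The less price-elastic side of the market bears the larger share of a per-unit tax.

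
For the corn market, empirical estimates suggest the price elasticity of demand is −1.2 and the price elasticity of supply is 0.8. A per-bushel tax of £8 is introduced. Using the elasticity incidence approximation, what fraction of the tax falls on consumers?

Consumers' share ≈ 0.4.

Incidence ratio: consumers' share ≈ εs / (εs + |εd|) = 0.8 / (0.8 + 1.2) = 0.4.
Supply is the less elastic side, so consumers bear the smaller share.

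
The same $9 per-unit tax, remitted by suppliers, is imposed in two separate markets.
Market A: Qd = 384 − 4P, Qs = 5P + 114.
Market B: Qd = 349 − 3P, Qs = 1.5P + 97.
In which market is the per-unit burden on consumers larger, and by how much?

Market A: pre-tax P* = $30, Q* = 264; post-tax Q = 244; per-unit burden on consumers = $5.
Market B: pre-tax P* = $56, Q* = 181; post-tax Q = 172; per-unit burden on consumers = $3.
Difference: $5 vs $3 → market A is larger by $2.

Market A, by $2.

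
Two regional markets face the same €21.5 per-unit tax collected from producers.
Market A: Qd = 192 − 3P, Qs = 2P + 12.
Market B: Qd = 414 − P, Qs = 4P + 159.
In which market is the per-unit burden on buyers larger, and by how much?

Market B, by €8.6.

Market A: pre-tax P* = €36, Q* = 84; post-tax Q = 58.2; per-unit burden on buyers = €8.6.
Market B: pre-tax P* = €51, Q* = 363; post-tax Q = 345.8; per-unit burden on buyers = €17.2.
Difference: €8.6 vs €17.2 → market B is larger by €8.6.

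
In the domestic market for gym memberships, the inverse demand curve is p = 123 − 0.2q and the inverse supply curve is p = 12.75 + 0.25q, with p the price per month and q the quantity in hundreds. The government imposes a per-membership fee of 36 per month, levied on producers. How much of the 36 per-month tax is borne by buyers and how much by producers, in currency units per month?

Rewrite in direct form: qd = 615 − 5p and qs = 4p − 51.
Before the tax: set 615 − 5p = 4p − 51 → p* = 74, q* = 245.
With the tax collected from producers, supply shifts: qs = 4(p − 36) − 51.
Solving gives q = 165 with buyers paying 90 and producers receiving 54 (the 36 wedge).
Burden on buyers: 16; on producers: 20. (They sum to 36.)
The less price-elastic side of the market bears the larger share of a per-unit tax.

Buyers bear 16 per month; producers bear 20 per month.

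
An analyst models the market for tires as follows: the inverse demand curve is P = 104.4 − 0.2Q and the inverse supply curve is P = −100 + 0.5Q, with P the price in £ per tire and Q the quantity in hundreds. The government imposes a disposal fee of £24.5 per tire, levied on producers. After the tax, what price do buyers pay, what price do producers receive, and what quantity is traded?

Buyers pay £53; producers receive £28.5; quantity = 257.

Rewrite in direct form: Qd = 522 − 5P and Qs = 2P + 200.
Without the tax, 522 − 5P = 2P + 200 gives 7P = 322, so P* = £46 and Q* = 292.
With the tax collected from producers, supply shifts: Qs = 2(P − 24.5) + 200.
New equilibrium: buyers pay £53, producers receive £28.5, Q = 257. (Wedge: Pb − Ps = 24.5.)
The less price-elastic side of the market bears the larger share of a per-unit tax.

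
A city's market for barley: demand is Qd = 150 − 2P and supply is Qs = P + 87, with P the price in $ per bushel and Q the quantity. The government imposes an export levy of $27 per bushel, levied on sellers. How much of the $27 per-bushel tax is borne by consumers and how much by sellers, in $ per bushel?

Without the tax, 150 − 2P = P + 87 gives 3P = 63, so P* = $21 and Q* = 108.
With the tax collected from sellers, supply shifts: Qs = (P − 27) + 87.
Solving gives Q = 90 with consumers paying $30 and sellers receiving $3 (the $27 wedge).
Burden on consumers: $9; on sellers: $18. (They sum to $27.)
The less price-elastic side of the market bears the larger share of a per-unit tax.

Consumers bear $9 per bushel; sellers bear $18 per bushel.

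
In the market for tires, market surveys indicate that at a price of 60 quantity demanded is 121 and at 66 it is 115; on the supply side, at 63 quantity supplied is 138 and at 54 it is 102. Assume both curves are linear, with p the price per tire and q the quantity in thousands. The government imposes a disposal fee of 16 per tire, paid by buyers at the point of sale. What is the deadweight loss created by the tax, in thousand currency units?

Deadweight loss = 102.4 thousand.

Demand slope: (115 − 121)/(66 − 60) = -1, so qd = 181 − p.
Supply slope: (102 − 138)/(54 − 63) = 4, so qs = 4p − 114.
Without the tax, 181 − p = 4p − 114 gives 5p = 295, so p* = 59 and q* = 122.
With the tax collected from buyers, demand (in seller-price terms) shifts: qd = 181 − (p + 16).
New equilibrium: buyers pay 71.8, suppliers receive 55.8, q = 109.2. (Wedge: pb − ps = 16.)
Quantity falls by |ΔQ| = |122 − 109.2| = 12.8.
DWL = ½ · t · |ΔQ| = ½ · 16 · 12.8 = 102.4.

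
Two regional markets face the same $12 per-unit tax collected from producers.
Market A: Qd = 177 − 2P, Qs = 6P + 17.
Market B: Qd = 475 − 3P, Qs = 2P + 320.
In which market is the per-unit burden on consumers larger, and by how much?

Market A: pre-tax P* = $20, Q* = 137; post-tax Q = 119; per-unit burden on consumers = $9.
Market B: pre-tax P* = $31, Q* = 382; post-tax Q = 367.6; per-unit burden on consumers = $4.8.
Difference: $9 vs $4.8 → market A is larger by $4.2.

Market A, by $4.2.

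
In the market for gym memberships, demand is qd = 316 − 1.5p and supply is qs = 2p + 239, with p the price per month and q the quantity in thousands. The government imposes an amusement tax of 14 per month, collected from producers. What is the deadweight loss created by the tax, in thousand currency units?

Deadweight loss = 84 thousand.

Before the tax: set 316 − 1.5p = 2p + 239 → p* = 22, q* = 283.
With the tax collected from producers, supply shifts: qs = 2(p − 14) + 239.
New equilibrium: buyers pay 30, producers receive 16, q = 271. (Wedge: pb − ps = 14.)
Quantity falls by |ΔQ| = |283 − 271| = 12.
DWL = ½ · t · |ΔQ| = ½ · 14 · 12 = 84.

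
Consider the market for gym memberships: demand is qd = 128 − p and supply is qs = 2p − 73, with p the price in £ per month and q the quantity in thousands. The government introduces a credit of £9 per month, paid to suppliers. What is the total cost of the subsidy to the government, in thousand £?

Without the subsidy, 128 − p = 2p − 73 gives 3p = 201, so p* = £67 and q* = 61.
With a per-unit subsidy paid to suppliers, each receives p + 9 per unit sold, so supply becomes qs = 2(p + 9) − 73.
New equilibrium: consumers pay £61, suppliers receive £70, q = 67. (Wedge: pb − ps = −9.)
Outlay = t · Q = 9 · 67 = £603.

Government outlay = £603 thousand.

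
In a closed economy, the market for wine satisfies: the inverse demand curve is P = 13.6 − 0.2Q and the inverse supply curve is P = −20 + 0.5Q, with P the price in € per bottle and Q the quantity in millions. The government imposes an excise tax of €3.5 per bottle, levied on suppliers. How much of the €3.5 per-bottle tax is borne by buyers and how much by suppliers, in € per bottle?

Rewrite in direct form: Qd = 68 − 5P and Qs = 2P + 40.
Before the tax: set 68 − 5P = 2P + 40 → P* = €4, Q* = 48.
With the tax collected from suppliers, supply shifts: Qs = 2(P − 3.5) + 40.
New equilibrium: buyers pay €5, suppliers receive €1.5, Q = 43. (Wedge: Pb − Ps = 3.5.)
Burden on buyers: €1; on suppliers: €2.5. (They sum to €3.5.)

Buyers bear €1 per bottle; suppliers bear €2.5 per bottle.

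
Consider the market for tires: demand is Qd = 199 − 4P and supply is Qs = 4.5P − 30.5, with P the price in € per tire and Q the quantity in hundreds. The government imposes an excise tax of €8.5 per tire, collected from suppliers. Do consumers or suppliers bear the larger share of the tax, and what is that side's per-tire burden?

Without the tax, 199 − 4P = 4.5P − 30.5 gives 8.5P = 229.5, so P* = €27 and Q* = 91.
With the tax collected from suppliers, supply shifts: Qs = 4.5(P − 8.5) − 30.5.
Solving gives Q = 73 with consumers paying €31.5 and suppliers receiving €23 (the €8.5 wedge).
Per-tire burden: consumers €4.5, suppliers €4.
Consumers take the larger share because demand is less price-elastic here (demand slope 4 vs supply slope 4.5).

Consumers bear the larger share: €4.5 per tire.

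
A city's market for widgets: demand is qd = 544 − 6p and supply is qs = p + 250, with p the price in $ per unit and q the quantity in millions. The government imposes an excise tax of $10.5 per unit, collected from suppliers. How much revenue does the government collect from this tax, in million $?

Tax revenue = $2971.5 million.

Without the tax, 544 − 6p = p + 250 gives 7p = 294, so p* = $42 and q* = 292.
With the tax collected from suppliers, supply shifts: qs = (p − 10.5) + 250.
Solving gives q = 283 with consumers paying $43.5 and suppliers receiving $33 (the $10.5 wedge).
Revenue = t · Q = 10.5 · 283 = $2971.5.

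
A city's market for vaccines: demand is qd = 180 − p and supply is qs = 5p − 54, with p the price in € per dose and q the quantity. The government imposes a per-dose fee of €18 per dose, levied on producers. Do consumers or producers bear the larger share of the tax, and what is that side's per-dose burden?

Consumers bear the larger share: €15 per dose.

Without the tax, 180 − p = 5p − 54 gives 6p = 234, so p* = €39 and q* = 141.
With the tax collected from producers, supply shifts: qs = 5(p − 18) − 54.
Solving gives q = 126 with consumers paying €54 and producers receiving €36 (the €18 wedge).
Per-dose burden: consumers €15, producers €3.
Consumers take the larger share because demand is less price-elastic here (demand slope 1 vs supply slope 5).
The less price-elastic side of the market bears the larger share of a per-unit tax.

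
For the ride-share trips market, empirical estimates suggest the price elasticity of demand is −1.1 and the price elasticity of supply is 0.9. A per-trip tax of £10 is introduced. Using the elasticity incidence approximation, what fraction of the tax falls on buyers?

Incidence ratio: buyers' share ≈ εs / (εs + |εd|) = 0.9 / (0.9 + 1.1) = 0.45.
Supply is the less elastic side, so buyers bear the smaller share.

Buyers' share ≈ 0.45.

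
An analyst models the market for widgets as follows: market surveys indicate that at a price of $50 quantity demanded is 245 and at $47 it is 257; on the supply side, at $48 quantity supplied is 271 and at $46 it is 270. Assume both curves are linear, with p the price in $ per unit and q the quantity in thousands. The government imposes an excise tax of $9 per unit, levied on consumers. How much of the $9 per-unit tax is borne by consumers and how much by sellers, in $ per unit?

Demand slope: (257 − 245)/(47 − 50) = -4, so qd = 445 − 4p.
Supply slope: (270 − 271)/(46 − 48) = 0.5, so qs = 0.5p + 247.
Without the tax, 445 − 4p = 0.5p + 247 gives 4.5p = 198, so p* = $44 and q* = 269.
With the tax collected from consumers, demand (in seller-price terms) shifts: qd = 445 − 4(p + 9).
New equilibrium: consumers pay $45, sellers receive $36, q = 265. (Wedge: pb − ps = 9.)
Burden on consumers: $1; on sellers: $8. (They sum to $9.)

Consumers bear $1 per unit; sellers bear $8 per unit.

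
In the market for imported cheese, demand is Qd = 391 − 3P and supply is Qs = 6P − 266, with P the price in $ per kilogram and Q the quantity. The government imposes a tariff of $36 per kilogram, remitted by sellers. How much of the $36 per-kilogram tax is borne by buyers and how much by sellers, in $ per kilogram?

Without the tax, 391 − 3P = 6P − 266 gives 9P = 657, so P* = $73 and Q* = 172.
With the tax collected from sellers, supply shifts: Qs = 6(P − 36) − 266.
Solving gives Q = 100 with buyers paying $97 and sellers receiving $61 (the $36 wedge).
Burden on buyers: $24; on sellers: $12. (They sum to $36.)

Buyers bear $24 per kilogram; sellers bear $12 per kilogram.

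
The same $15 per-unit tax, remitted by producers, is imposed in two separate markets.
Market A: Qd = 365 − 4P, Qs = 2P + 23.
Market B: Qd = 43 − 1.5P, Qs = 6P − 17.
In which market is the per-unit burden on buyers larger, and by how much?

Market B, by $7.

Market A: pre-tax P* = $57, Q* = 137; post-tax Q = 117; per-unit burden on buyers = $5.
Market B: pre-tax P* = $8, Q* = 31; post-tax Q = 13; per-unit burden on buyers = $12.
Difference: $5 vs $12 → market B is larger by $7.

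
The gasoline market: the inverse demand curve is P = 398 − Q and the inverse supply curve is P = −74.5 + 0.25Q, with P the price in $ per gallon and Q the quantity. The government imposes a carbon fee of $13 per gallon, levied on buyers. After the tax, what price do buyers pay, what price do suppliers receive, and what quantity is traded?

Buyers pay $30.4; suppliers receive $17.4; quantity = 367.6.

Rewrite in direct form: Qd = 398 − P and Qs = 4P + 298.
Before the tax: set 398 − P = 4P + 298 → P* = $20, Q* = 378.
With the tax collected from buyers, demand (in seller-price terms) shifts: Qd = 398 − (P + 13).
New equilibrium: buyers pay $30.4, suppliers receive $17.4, Q = 367.6. (Wedge: Pb − Ps = 13.)
The less price-elastic side of the market bears the larger share of a per-unit tax.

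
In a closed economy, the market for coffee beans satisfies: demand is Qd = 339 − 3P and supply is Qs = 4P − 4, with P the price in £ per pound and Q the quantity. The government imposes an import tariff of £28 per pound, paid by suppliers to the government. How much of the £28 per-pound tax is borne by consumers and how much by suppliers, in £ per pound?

Without the tax, 339 − 3P = 4P − 4 gives 7P = 343, so P* = £49 and Q* = 192.
With the tax collected from suppliers, supply shifts: Qs = 4(P − 28) − 4.
Solving gives Q = 144 with consumers paying £65 and suppliers receiving £37 (the £28 wedge).
Burden on consumers: £16; on suppliers: £12. (They sum to £28.)
The less price-elastic side of the market bears the larger share of a per-unit tax.

Consumers bear £16 per pound; suppliers bear £12 per pound.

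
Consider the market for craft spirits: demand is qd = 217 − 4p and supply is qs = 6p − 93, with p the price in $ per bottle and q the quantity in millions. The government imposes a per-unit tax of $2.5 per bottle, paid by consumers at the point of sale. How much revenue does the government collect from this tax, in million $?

Tax revenue = $217.5 million.

Without the tax, 217 − 4p = 6p − 93 gives 10p = 310, so p* = $31 and q* = 93.
With the tax collected from consumers, demand (in seller-price terms) shifts: qd = 217 − 4(p + 2.5).
Solving gives q = 87 with consumers paying $32.5 and producers receiving $30 (the $2.5 wedge).
Revenue = t · Q = 2.5 · 87 = $217.5.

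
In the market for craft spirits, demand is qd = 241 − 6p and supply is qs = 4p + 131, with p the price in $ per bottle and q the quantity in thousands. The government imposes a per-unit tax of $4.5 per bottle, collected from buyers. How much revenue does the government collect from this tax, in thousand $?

Without the tax, 241 − 6p = 4p + 131 gives 10p = 110, so p* = $11 and q* = 175.
With the tax collected from buyers, demand (in seller-price terms) shifts: qd = 241 − 6(p + 4.5).
New equilibrium: buyers pay $12.8, sellers receive $8.3, q = 164.2. (Wedge: pb − ps = 4.5.)
Revenue = t · Q = 4.5 · 164.2 = $738.9.

Tax revenue = $738.9 thousand.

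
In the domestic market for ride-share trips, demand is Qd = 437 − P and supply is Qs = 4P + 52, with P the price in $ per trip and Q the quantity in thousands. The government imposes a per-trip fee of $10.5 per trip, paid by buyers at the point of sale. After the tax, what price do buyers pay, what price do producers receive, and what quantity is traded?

Buyers pay $85.4; producers receive $74.9; quantity = 351.6.

Before the tax: set 437 − P = 4P + 52 → P* = $77, Q* = 360.
With the tax collected from buyers, demand (in seller-price terms) shifts: Qd = 437 − (P + 10.5).
New equilibrium: buyers pay $85.4, producers receive $74.9, Q = 351.6. (Wedge: Pb − Ps = 10.5.)
The less price-elastic side of the market bears the larger share of a per-unit tax.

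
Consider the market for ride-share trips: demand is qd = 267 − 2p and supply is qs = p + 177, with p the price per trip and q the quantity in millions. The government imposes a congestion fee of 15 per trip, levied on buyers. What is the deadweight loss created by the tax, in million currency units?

Before the tax: set 267 − 2p = p + 177 → p* = 30, q* = 207.
With the tax collected from buyers, demand (in seller-price terms) shifts: qd = 267 − 2(p + 15).
Solving gives q = 197 with buyers paying 35 and suppliers receiving 20 (the 15 wedge).
Quantity falls by |ΔQ| = |207 − 197| = 10.
DWL = ½ · t · |ΔQ| = ½ · 15 · 10 = 75.

Deadweight loss = 75 million.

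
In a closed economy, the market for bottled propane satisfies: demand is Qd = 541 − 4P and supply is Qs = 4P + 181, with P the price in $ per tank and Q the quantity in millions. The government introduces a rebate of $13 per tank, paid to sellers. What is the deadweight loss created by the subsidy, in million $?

Before the subsidy: set 541 − 4P = 4P + 181 → P* = $45, Q* = 361.
With a per-unit subsidy paid to sellers, each receives P + 13 per unit sold, so supply becomes Qs = 4(P + 13) + 181.
New equilibrium: buyers pay $38.5, sellers receive $51.5, Q = 387. (Wedge: Pb − Ps = −13.)
Quantity rises by |ΔQ| = |361 − 387| = 26.
DWL = ½ · t · |ΔQ| = ½ · 13 · 26 = $169.

Deadweight loss = $169 million.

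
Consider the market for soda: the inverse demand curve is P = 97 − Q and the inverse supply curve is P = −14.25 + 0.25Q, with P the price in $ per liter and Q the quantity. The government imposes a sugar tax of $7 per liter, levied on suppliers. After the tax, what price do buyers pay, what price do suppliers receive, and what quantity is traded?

Buyers pay $13.6; suppliers receive $6.6; quantity = 83.4.

Rewrite in direct form: Qd = 97 − P and Qs = 4P + 57.
Without the tax, 97 − P = 4P + 57 gives 5P = 40, so P* = $8 and Q* = 89.
With the tax collected from suppliers, supply shifts: Qs = 4(P − 7) + 57.
Solving gives Q = 83.4 with buyers paying $13.6 and suppliers receiving $6.6 (the $7 wedge).
The less price-elastic side of the market bears the larger share of a per-unit tax.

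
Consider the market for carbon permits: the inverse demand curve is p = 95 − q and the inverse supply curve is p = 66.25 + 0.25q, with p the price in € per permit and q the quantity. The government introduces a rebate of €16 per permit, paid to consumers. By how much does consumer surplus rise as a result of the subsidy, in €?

Consumer surplus rises by €376.32.

Inverting to q(p) form: qd = 95 − p; qs = 4p − 265.
Without the subsidy, 95 − p = 4p − 265 gives 5p = 360, so p* = €72 and q* = 23.
With a per-unit subsidy paid to consumers, each effectively pays p − 16, so demand becomes qd = 95 − (p − 16).
Solving gives q = 35.8 with consumers paying €59.2 and sellers receiving €75.2 (the €16 wedge).
ΔCS is the trapezoid between Q = 35.8 and Q = 23 of height €12.8: ½ · (23 + 35.8) · 12.8 = €376.32.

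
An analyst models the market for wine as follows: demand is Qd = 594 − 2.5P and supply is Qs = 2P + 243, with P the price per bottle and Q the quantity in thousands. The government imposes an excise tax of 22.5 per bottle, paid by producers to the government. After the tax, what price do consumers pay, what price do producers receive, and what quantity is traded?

Without the tax, 594 − 2.5P = 2P + 243 gives 4.5P = 351, so P* = 78 and Q* = 399.
With the tax collected from producers, supply shifts: Qs = 2(P − 22.5) + 243.
Solving gives Q = 374 with consumers paying 88 and producers receiving 65.5 (the 22.5 wedge).
The less price-elastic side of the market bears the larger share of a per-unit tax.

Consumers pay 88; producers receive 65.5; quantity = 374.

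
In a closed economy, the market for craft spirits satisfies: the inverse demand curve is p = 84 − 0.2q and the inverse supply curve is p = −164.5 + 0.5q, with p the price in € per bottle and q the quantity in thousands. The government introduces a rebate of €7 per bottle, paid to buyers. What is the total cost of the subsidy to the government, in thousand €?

Government outlay = €2555 thousand.

Rewrite in direct form: qd = 420 − 5p and qs = 2p + 329.
Before the subsidy: set 420 − 5p = 2p + 329 → p* = €13, q* = 355.
With a per-unit subsidy paid to buyers, each effectively pays p − 7, so demand becomes qd = 420 − 5(p − 7).
Solving gives q = 365 with buyers paying €11 and suppliers receiving €18 (the €7 wedge).
Outlay = t · Q = 7 · 365 = €2555.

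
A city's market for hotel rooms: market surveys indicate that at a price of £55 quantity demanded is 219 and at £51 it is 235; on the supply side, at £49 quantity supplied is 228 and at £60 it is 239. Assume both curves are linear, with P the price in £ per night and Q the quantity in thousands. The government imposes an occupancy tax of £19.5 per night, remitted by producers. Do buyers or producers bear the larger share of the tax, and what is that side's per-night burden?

Producers bear the larger share: £15.6 per night.

Demand slope: (235 − 219)/(51 − 55) = -4, so Qd = 439 − 4P.
Supply slope: (239 − 228)/(60 − 49) = 1, so Qs = P + 179.
Without the tax, 439 − 4P = P + 179 gives 5P = 260, so P* = £52 and Q* = 231.
With the tax collected from producers, supply shifts: Qs = (P − 19.5) + 179.
New equilibrium: buyers pay £55.9, producers receive £36.4, Q = 215.4. (Wedge: Pb − Ps = 19.5.)
Per-night burden: buyers £3.9, producers £15.6.
Producers take the larger share because supply is less price-elastic here (demand slope 4 vs supply slope 1).
The less price-elastic side of the market bears the larger share of a per-unit tax.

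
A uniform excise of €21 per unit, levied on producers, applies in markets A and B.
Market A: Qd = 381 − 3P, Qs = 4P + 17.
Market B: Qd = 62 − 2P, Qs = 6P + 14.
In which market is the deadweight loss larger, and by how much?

Market A: pre-tax P* = €52, Q* = 225; post-tax Q = 189; deadweight loss = €378.
Market B: pre-tax P* = €6, Q* = 50; post-tax Q = 18.5; deadweight loss = €330.75.
Difference: €378 vs €330.75 → market A is larger by €47.25.

Market A, by €47.25.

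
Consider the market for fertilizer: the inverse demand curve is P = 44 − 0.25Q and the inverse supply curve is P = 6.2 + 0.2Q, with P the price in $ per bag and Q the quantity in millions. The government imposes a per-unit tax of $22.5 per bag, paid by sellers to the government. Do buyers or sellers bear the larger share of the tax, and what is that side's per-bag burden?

Inverting to Q(P) form: Qd = 176 − 4P; Qs = 5P − 31.
Before the tax: set 176 − 4P = 5P − 31 → P* = $23, Q* = 84.
With the tax collected from sellers, supply shifts: Qs = 5(P − 22.5) − 31.
New equilibrium: buyers pay $35.5, sellers receive $13, Q = 34. (Wedge: Pb − Ps = 22.5.)
Per-bag burden: buyers $12.5, sellers $10.
Buyers take the larger share because demand is less price-elastic here (demand slope 4 vs supply slope 5).
The less price-elastic side of the market bears the larger share of a per-unit tax.

Buyers bear the larger share: $12.5 per bag.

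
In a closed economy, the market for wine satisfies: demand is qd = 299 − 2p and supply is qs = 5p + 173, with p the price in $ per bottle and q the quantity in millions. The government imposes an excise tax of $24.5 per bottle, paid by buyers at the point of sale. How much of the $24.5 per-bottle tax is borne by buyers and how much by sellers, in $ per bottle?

Buyers bear $17.5 per bottle; sellers bear $7 per bottle.

Without the tax, 299 − 2p = 5p + 173 gives 7p = 126, so p* = $18 and q* = 263.
With the tax collected from buyers, demand (in seller-price terms) shifts: qd = 299 − 2(p + 24.5).
New equilibrium: buyers pay $35.5, sellers receive $11, q = 228. (Wedge: pb − ps = 24.5.)
Burden on buyers: $17.5; on sellers: $7. (They sum to $24.5.)
The less price-elastic side of the market bears the larger share of a per-unit tax.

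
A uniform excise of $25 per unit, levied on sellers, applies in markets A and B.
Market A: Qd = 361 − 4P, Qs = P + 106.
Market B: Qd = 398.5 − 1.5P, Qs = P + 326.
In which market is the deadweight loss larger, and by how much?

Market A: pre-tax P* = $51, Q* = 157; post-tax Q = 137; deadweight loss = $250.
Market B: pre-tax P* = $29, Q* = 355; post-tax Q = 340; deadweight loss = $187.5.
Difference: $250 vs $187.5 → market A is larger by $62.5.

Market A, by $62.5.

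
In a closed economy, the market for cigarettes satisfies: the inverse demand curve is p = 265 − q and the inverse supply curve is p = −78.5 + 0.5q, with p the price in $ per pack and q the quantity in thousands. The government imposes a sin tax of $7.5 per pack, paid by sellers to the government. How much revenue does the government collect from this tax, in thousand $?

Tax revenue = $1680 thousand.

Rewrite in direct form: qd = 265 − p and qs = 2p + 157.
Without the tax, 265 − p = 2p + 157 gives 3p = 108, so p* = $36 and q* = 229.
With the tax collected from sellers, supply shifts: qs = 2(p − 7.5) + 157.
Solving gives q = 224 with buyers paying $41 and sellers receiving $33.5 (the $7.5 wedge).
Revenue = t · Q = 7.5 · 224 = $1680.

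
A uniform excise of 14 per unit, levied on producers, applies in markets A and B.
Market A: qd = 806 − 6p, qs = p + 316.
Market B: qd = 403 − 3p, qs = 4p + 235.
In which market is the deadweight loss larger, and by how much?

Market A: pre-tax p* = 70, q* = 386; post-tax q = 374; deadweight loss = 84.
Market B: pre-tax p* = 24, q* = 331; post-tax q = 307; deadweight loss = 168.
Difference: 84 vs 168 → market B is larger by 84.

Market B, by 84.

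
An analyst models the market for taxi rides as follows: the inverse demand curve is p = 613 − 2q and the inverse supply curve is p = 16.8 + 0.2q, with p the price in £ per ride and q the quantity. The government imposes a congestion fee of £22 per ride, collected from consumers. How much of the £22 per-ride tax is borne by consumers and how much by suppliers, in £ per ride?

Rewrite in direct form: qd = 306.5 − 0.5p and qs = 5p − 84.
Without the tax, 306.5 − 0.5p = 5p − 84 gives 5.5p = 390.5, so p* = £71 and q* = 271.
With the tax collected from consumers, demand (in seller-price terms) shifts: qd = 306.5 − 0.5(p + 22).
Solving gives q = 261 with consumers paying £91 and suppliers receiving £69 (the £22 wedge).
Burden on consumers: £20; on suppliers: £2. (They sum to £22.)

Consumers bear £20 per ride; suppliers bear £2 per ride.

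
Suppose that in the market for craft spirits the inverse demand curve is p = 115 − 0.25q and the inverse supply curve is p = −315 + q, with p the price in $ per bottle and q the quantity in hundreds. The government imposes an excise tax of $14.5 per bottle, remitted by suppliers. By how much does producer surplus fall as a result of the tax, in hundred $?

Rewrite in direct form: qd = 460 − 4p and qs = p + 315.
Without the tax, 460 − 4p = p + 315 gives 5p = 145, so p* = $29 and q* = 344.
With the tax collected from suppliers, supply shifts: qs = (p − 14.5) + 315.
New equilibrium: buyers pay $31.9, suppliers receive $17.4, q = 332.4. (Wedge: pb − ps = 14.5.)
ΔPS is the trapezoid between Q = 332.4 and Q = 344 of height $11.6: ½ · (344 + 332.4) · 11.6 = $3923.12.

Producer surplus falls by $3923.12 hundred.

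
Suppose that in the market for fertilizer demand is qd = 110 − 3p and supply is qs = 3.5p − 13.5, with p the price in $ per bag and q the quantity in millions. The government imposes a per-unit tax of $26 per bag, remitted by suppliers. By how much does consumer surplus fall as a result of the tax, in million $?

Consumer surplus falls by $448 million.

Without the tax, 110 − 3p = 3.5p − 13.5 gives 6.5p = 123.5, so p* = $19 and q* = 53.
With the tax collected from suppliers, supply shifts: qs = 3.5(p − 26) − 13.5.
New equilibrium: buyers pay $33, suppliers receive $7, q = 11. (Wedge: pb − ps = 26.)
ΔCS is the trapezoid between Q = 11 and Q = 53 of height $14: ½ · (53 + 11) · 14 = $448.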